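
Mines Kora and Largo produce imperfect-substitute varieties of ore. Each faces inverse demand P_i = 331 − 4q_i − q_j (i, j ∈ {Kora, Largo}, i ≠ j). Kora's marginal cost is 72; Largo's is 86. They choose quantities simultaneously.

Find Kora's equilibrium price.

188

Mine Kora's profit: π = q_{Kora}(331 − 4q_{Kora} − q_{Largo}) − 72q_{Kora}.
∂π/∂q_{Kora} = 259 − 8q_{Kora} − q_{Largo} = 0 ⇒ q_{Kora} = 32.375 − 0.125q_{Largo}.
Similarly q_{Largo} = 30.625 − 0.125q_{Kora}.
Solving the two reaction functions simultaneously: (1 − (−0.125)(−0.125))q_{Kora} = 32.375 − 0.125·30.625, so (63/64)q_{Kora} = 1827/64 and q_{Kora} = 29.
Then q_{Largo} = 30.625 − 0.125·29 = 27.
P_{Kora} = 331 − 4·29 − 27 = 188.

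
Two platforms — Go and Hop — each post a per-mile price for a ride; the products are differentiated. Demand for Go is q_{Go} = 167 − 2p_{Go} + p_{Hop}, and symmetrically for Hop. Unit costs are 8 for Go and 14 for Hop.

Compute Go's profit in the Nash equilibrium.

5788.88

Go's profit: π = (p_{Go} − 8)(167 − 2p_{Go} + p_{Hop}).
∂π/∂p_{Go} = 183 − 4p_{Go} + p_{Hop} = 0 ⇒ p_{Go} = 45.75 + 0.25p_{Hop}.
Similarly p_{Hop} = 48.75 + 0.25p_{Go}.
Plugging p_{Hop} into Go's best response: p_{Go} = 45.75 + 0.25(48.75 + 0.25p_{Go}) ⇒ 0.9375p_{Go} = 57.9375, so p_{Go} = 61.8.
Then p_{Hop} = 48.75 + 0.25·61.8 = 64.2.
q_{Go} = 167 − 2·61.8 + 64.2 = 107.6.
Profit = (61.8 − 8)·107.6 = 5788.88.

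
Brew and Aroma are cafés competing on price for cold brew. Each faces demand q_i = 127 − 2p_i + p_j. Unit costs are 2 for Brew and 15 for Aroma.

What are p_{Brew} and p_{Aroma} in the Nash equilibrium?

Brew's profit: π = (p_{Brew} − 2)(127 − 2p_{Brew} + p_{Aroma}).
∂π/∂p_{Brew} = 131 − 4p_{Brew} + p_{Aroma} = 0 ⇒ p_{Brew} = 32.75 + 0.25p_{Aroma}.
Similarly p_{Aroma} = 39.25 + 0.25p_{Brew}.
Solving the two reaction functions simultaneously: (1 − (0.25)(0.25))p_{Brew} = 32.75 + 0.25·39.25, so 0.9375p_{Brew} = 42.5625 and p_{Brew} = 45.4.
Then p_{Aroma} = 39.25 + 0.25·45.4 = 50.6.

45.4, 50.6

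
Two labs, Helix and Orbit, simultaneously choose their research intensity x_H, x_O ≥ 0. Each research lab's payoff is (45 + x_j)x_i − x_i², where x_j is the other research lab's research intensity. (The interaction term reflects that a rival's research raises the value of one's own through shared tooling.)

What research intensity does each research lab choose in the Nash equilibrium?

Helix's payoff is (45 + x_O)x_H − x_H².
∂π/∂x_H = 45 + x_O − 2x_H = 0, so x_H = 22.5 + 0.5x_O.
By symmetry x_O = x_H; substituting into the reaction function, 0.5x_H = 22.5 and x_H = 45.

45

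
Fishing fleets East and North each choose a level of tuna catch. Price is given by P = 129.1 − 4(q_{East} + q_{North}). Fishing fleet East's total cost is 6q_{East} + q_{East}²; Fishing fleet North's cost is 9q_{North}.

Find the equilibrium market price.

Fishing fleet East's profit: π = q_{East}(129.1 − 4(q_{East} + q_{North})) − 6q_{East} − q_{East}².
∂π/∂q_{East} = 123.1 − 10q_{East} − 4q_{North} = 0, so q_{East} = 12.31 − 0.4q_{North}.
For North: ∂π/∂q_{North} = 120.1 − 8q_{North} − 4q_{East} = 0 ⇒ q_{North} = 15.0125 − 0.5q_{East}.
Substituting the second reaction function into the first: q_{East} = 12.31 − 0.4(15.0125 − 0.5q_{East}), which gives 0.8q_{East} = 6.305 ⇒ q_{East} = 1261/160.
Then q_{North} = 15.0125 − 0.5·(1261/160) = 3543/320.
Equilibrium price: P = 129.1 − 4·(1213/64) = 53.2875.

53.2875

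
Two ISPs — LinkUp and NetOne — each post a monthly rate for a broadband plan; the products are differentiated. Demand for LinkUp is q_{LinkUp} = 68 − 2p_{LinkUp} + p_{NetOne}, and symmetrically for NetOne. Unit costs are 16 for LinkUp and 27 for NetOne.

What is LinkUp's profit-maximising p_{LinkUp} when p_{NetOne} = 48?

37

LinkUp's profit: π = (p_{LinkUp} − 16)(68 − 2p_{LinkUp} + p_{NetOne}).
∂π/∂p_{LinkUp} = 100 − 4p_{LinkUp} + p_{NetOne} = 0 ⇒ p_{LinkUp} = 25 + 0.25p_{NetOne}.
At p_{NetOne} = 48: p_{LinkUp} = 25 + 0.25·48 = 37.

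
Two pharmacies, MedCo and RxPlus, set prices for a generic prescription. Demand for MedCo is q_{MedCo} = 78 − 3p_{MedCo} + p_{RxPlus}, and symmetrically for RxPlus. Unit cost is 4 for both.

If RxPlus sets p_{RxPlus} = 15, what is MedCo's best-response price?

17.5

MedCo's profit: π = (p_{MedCo} − 4)(78 − 3p_{MedCo} + p_{RxPlus}).
∂π/∂p_{MedCo} = 90 − 6p_{MedCo} + p_{RxPlus} = 0 ⇒ p_{MedCo} = 15 + (1/6)p_{RxPlus}.
At p_{RxPlus} = 15: p_{MedCo} = 15 + (1/6)·15 = 17.5.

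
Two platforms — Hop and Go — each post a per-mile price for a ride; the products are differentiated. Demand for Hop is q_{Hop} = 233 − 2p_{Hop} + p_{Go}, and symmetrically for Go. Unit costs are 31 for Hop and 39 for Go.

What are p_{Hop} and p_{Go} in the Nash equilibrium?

99.4, 102.6

Hop's profit: π = (p_{Hop} − 31)(233 − 2p_{Hop} + p_{Go}).
∂π/∂p_{Hop} = 295 − 4p_{Hop} + p_{Go} = 0 ⇒ p_{Hop} = 73.75 + 0.25p_{Go}.
Similarly p_{Go} = 77.75 + 0.25p_{Hop}.
Plugging p_{Go} into Hop's best response: p_{Hop} = 73.75 + 0.25(77.75 + 0.25p_{Hop}) ⇒ 0.9375p_{Hop} = 93.1875, so p_{Hop} = 99.4.
Then p_{Go} = 77.75 + 0.25·99.4 = 102.6.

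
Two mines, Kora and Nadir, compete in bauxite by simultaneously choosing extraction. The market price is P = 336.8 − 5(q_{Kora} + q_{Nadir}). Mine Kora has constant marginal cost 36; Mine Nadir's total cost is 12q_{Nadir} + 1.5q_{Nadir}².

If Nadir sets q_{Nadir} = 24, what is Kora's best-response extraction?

Mine Kora's profit: π = q_{Kora}(336.8 − 5(q_{Kora} + q_{Nadir})) − 36q_{Kora}.
∂π/∂q_{Kora} = 300.8 − 10q_{Kora} − 5q_{Nadir} = 0, so q_{Kora} = 30.08 − 0.5q_{Nadir}.
At q_{Nadir} = 24: q_{Kora} = 30.08 − 0.5·24 = 18.08.

18.08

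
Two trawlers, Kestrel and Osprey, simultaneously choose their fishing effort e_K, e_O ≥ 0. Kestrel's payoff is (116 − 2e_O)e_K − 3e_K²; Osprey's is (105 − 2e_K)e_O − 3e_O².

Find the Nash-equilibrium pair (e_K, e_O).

15.1875, 12.4375

Expanding Kestrel's payoff: 116e_K − 2e_Oe_K − 3e_K².
∂π/∂e_K = 116 − 2e_O − 6e_K = 0, so e_K = 58/3 − (1/3)e_O.
Likewise for Osprey: e_O = 17.5 − (1/3)e_K.
Substituting the second reaction function into the first: e_K = 58/3 − (1/3)(17.5 − (1/3)e_K), which gives (8/9)e_K = 13.5 ⇒ e_K = 15.1875.
Then e_O = 17.5 − (1/3)·15.1875 = 12.4375.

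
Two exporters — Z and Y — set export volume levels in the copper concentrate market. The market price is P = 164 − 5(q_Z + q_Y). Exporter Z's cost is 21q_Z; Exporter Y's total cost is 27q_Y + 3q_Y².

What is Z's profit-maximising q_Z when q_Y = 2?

Exporter Z's profit: π = q_Z(164 − 5(q_Z + q_Y)) − 21q_Z.
∂π/∂q_Z = 143 − 10q_Z − 5q_Y = 0, so q_Z = 14.3 − 0.5q_Y.
At q_Y = 2: q_Z = 14.3 − 0.5·2 = 13.3.

13.3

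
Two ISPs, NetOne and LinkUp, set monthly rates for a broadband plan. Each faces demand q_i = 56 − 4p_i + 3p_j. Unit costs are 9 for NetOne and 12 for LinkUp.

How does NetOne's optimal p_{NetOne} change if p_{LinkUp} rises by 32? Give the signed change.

NetOne's profit: π = (p_{NetOne} − 9)(56 − 4p_{NetOne} + 3p_{LinkUp}).
∂π/∂p_{NetOne} = 92 − 8p_{NetOne} + 3p_{LinkUp} = 0 ⇒ p_{NetOne} = 11.5 + 0.375p_{LinkUp}.
The reaction-function slope is 0.375, so a 32-unit rise in p_{LinkUp} moves p_{NetOne} by 0.375 × 32 = 12. NetOne's best response rises — the actions are strategic complements.

12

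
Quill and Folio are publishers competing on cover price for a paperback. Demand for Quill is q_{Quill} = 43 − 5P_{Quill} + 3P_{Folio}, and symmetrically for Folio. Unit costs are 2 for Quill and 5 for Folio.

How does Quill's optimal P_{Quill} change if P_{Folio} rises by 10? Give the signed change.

3

Quill's profit: π = (P_{Quill} − 2)(43 − 5P_{Quill} + 3P_{Folio}).
∂π/∂P_{Quill} = 53 − 10P_{Quill} + 3P_{Folio} = 0 ⇒ P_{Quill} = 5.3 + 0.3P_{Folio}.
The reaction-function slope is 0.3, so a 10-unit rise in P_{Folio} moves P_{Quill} by 0.3 × 10 = 3. Quill's best response rises — the actions are strategic complements.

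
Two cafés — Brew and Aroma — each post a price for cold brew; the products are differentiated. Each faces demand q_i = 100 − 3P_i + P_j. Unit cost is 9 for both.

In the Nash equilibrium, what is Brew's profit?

Brew's profit: π = (P_{Brew} − 9)(100 − 3P_{Brew} + P_{Aroma}).
∂π/∂P_{Brew} = 127 − 6P_{Brew} + P_{Aroma} = 0 ⇒ P_{Brew} = 127/6 + (1/6)P_{Aroma}.
By symmetry P_{Aroma} = P_{Brew}; substituting into the reaction function, (5/6)P_{Brew} = 127/6 and P_{Brew} = 25.4.
q_{Brew} = 100 − 3·25.4 + 25.4 = 49.2.
Profit = (25.4 − 9)·49.2 = 806.88.

806.88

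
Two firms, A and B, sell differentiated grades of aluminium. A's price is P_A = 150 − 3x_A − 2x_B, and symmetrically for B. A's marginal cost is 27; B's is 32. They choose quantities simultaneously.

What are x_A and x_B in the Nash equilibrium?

Firm A's profit: π = x_A(150 − 3x_A − 2x_B) − 27x_A.
∂π/∂x_A = 123 − 6x_A − 2x_B = 0 ⇒ x_A = 20.5 − (1/3)x_B.
Similarly x_B = 59/3 − (1/3)x_A.
Plugging x_B into A's best response: x_A = 20.5 − (1/3)(59/3 − (1/3)x_A) ⇒ (8/9)x_A = 251/18, so x_A = 15.6875.
Then x_B = 59/3 − (1/3)·15.6875 = 14.4375.

15.6875, 14.4375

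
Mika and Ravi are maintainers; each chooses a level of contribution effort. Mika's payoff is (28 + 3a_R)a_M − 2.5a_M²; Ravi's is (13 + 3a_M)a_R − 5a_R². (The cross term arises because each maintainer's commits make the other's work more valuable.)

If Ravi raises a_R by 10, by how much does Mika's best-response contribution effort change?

6

Expanding Mika's payoff: 28a_M + 3a_Ra_M − 2.5a_M².
∂π/∂a_M = 28 + 3a_R − 5a_M = 0, so a_M = 5.6 + 0.6a_R.
The reaction-function slope is 0.6, so a 10-unit rise in a_R moves a_M by 0.6 × 10 = 6. Mika's best response rises — the actions are strategic complements.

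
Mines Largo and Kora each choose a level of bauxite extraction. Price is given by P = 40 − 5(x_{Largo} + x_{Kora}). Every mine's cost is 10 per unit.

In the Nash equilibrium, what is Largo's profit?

Mine Largo's profit: π = x_{Largo}(40 − 5(x_{Largo} + x_{Kora})) − 10x_{Largo}.
∂π/∂x_{Largo} = 30 − 10x_{Largo} − 5x_{Kora} = 0, so x_{Largo} = 3 − 0.5x_{Kora}.
The game is symmetric, so in equilibrium x_{Kora} = x_{Largo}: the reaction function gives 1.5x_{Largo} = 3, hence x_{Largo} = 2.
Price P = 40 − 5·4 = 20.
Largo's profit: (20 − 10)·2 = 20.

20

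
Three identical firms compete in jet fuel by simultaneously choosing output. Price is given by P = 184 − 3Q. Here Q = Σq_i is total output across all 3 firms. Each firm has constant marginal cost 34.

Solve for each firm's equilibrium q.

A representative firm's profit is π_i = q_i(184 − 3Q) − 34q_i, with Q = q_i + Σ_{j≠i} q_j.
First-order condition: 150 − 6q_i − 3Σ_{j≠i} q_j = 0.
In a symmetric equilibrium every firm chooses the same q, so Σ_{j≠i} q_j = 2q. The condition becomes 150 − 12q = 0, giving q = 150/12 = 12.5.

12.5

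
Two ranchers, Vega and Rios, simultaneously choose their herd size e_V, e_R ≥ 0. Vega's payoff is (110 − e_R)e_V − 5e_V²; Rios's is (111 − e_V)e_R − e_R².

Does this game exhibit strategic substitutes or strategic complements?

Expanding Vega's payoff: 110e_V − e_Re_V − 5e_V².
∂π/∂e_V = 110 − e_R − 10e_V = 0, so e_V = 11 − 0.1e_R.
The best-response slope de_V/de_R = −0.1 < 0: the reaction function is downward-sloping, so the choices are strategic substitutes.

strategic substitutes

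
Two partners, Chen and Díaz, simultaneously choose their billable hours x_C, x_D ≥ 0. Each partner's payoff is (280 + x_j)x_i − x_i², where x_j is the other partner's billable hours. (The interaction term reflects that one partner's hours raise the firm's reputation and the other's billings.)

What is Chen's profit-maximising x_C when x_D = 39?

159.5

Chen's payoff is (280 + x_D)x_C − x_C².
∂π/∂x_C = 280 + x_D − 2x_C = 0, so x_C = 140 + 0.5x_D.
At x_D = 39: x_C = 140 + 0.5·39 = 159.5.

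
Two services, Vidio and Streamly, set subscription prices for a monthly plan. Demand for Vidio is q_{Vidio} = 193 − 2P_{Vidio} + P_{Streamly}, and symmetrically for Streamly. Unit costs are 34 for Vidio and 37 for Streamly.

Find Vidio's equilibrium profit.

Vidio's profit: π = (P_{Vidio} − 34)(193 − 2P_{Vidio} + P_{Streamly}).
∂π/∂P_{Vidio} = 261 − 4P_{Vidio} + P_{Streamly} = 0 ⇒ P_{Vidio} = 65.25 + 0.25P_{Streamly}.
Similarly P_{Streamly} = 66.75 + 0.25P_{Vidio}.
Plugging P_{Streamly} into Vidio's best response: P_{Vidio} = 65.25 + 0.25(66.75 + 0.25P_{Vidio}) ⇒ 0.9375P_{Vidio} = 81.9375, so P_{Vidio} = 87.4.
Then P_{Streamly} = 66.75 + 0.25·87.4 = 88.6.
q_{Vidio} = 193 − 2·87.4 + 88.6 = 106.8.
Profit = (87.4 − 34)·106.8 = 5703.12.

5703.12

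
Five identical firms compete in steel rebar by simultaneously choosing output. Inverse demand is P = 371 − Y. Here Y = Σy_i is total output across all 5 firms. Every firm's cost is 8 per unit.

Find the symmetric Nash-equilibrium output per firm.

60.5

A representative firm's profit is π_i = y_i(371 − Y) − 8y_i, with Y = y_i + Σ_{j≠i} y_j.
First-order condition: 363 − 2y_i − Σ_{j≠i} y_j = 0.
In a symmetric equilibrium every firm chooses the same y, so Σ_{j≠i} y_j = 4y. The condition becomes 363 − 6y = 0, giving y = 363/6 = 60.5.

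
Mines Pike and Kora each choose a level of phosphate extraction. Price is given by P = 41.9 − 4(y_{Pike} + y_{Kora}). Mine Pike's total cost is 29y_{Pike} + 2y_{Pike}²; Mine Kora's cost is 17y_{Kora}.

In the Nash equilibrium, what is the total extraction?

Mine Pike's profit: π = y_{Pike}(41.9 − 4(y_{Pike} + y_{Kora})) − 29y_{Pike} − 2y_{Pike}².
∂π/∂y_{Pike} = 12.9 − 12y_{Pike} − 4y_{Kora} = 0, so y_{Pike} = 1.075 − (1/3)y_{Kora}.
For Kora: ∂π/∂y_{Kora} = 24.9 − 8y_{Kora} − 4y_{Pike} = 0 ⇒ y_{Kora} = 3.1125 − 0.5y_{Pike}.
Solving the two reaction functions simultaneously: (1 − (−1/3)(−0.5))y_{Pike} = 1.075 − (1/3)·3.1125, so (5/6)y_{Pike} = 0.0375 and y_{Pike} = 0.045.
Then y_{Kora} = 3.1125 − 0.5·0.045 = 3.09.
Total extraction: 0.045 + 3.09 = 3.135.

3.135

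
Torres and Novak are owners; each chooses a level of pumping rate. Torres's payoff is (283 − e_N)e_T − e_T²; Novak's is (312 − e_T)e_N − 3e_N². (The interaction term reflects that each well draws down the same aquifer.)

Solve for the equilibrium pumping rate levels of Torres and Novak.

Expanding Torres's payoff: 283e_T − e_Ne_T − e_T².
∂π/∂e_T = 283 − e_N − 2e_T = 0, so e_T = 141.5 − 0.5e_N.
Likewise for Novak: e_N = 52 − (1/6)e_T.
Plugging e_N into Torres's best response: e_T = 141.5 − 0.5(52 − (1/6)e_T) ⇒ (11/12)e_T = 115.5, so e_T = 126.
Then e_N = 52 − (1/6)·126 = 31.

126, 31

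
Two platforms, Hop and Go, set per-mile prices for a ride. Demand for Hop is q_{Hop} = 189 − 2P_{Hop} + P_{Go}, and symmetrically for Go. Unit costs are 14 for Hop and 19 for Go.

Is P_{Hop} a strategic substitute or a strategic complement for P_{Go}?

strategic complements

Hop's profit: π = (P_{Hop} − 14)(189 − 2P_{Hop} + P_{Go}).
∂π/∂P_{Hop} = 217 − 4P_{Hop} + P_{Go} = 0 ⇒ P_{Hop} = 54.25 + 0.25P_{Go}.
The best-response slope dP_{Hop}/dP_{Go} = 0.25 > 0: the reaction function is upward-sloping, so the choices are strategic complements.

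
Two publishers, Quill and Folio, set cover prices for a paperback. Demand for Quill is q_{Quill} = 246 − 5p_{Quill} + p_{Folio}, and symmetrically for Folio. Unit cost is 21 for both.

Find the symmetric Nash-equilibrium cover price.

Quill's profit: π = (p_{Quill} − 21)(246 − 5p_{Quill} + p_{Folio}).
∂π/∂p_{Quill} = 351 − 10p_{Quill} + p_{Folio} = 0 ⇒ p_{Quill} = 35.1 + 0.1p_{Folio}.
The game is symmetric, so in equilibrium p_{Folio} = p_{Quill}: the reaction function gives 0.9p_{Quill} = 35.1, hence p_{Quill} = 39.

39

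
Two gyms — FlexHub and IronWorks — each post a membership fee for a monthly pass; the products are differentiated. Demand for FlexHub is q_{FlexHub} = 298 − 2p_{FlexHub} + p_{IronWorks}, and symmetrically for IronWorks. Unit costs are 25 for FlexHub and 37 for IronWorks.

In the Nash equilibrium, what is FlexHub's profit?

17149.52

FlexHub's profit: π = (p_{FlexHub} − 25)(298 − 2p_{FlexHub} + p_{IronWorks}).
∂π/∂p_{FlexHub} = 348 − 4p_{FlexHub} + p_{IronWorks} = 0 ⇒ p_{FlexHub} = 87 + 0.25p_{IronWorks}.
Similarly p_{IronWorks} = 93 + 0.25p_{FlexHub}.
Solving the two reaction functions simultaneously: (1 − (0.25)(0.25))p_{FlexHub} = 87 + 0.25·93, so 0.9375p_{FlexHub} = 110.25 and p_{FlexHub} = 117.6.
Then p_{IronWorks} = 93 + 0.25·117.6 = 122.4.
q_{FlexHub} = 298 − 2·117.6 + 122.4 = 185.2.
Profit = (117.6 − 25)·185.2 = 17149.52.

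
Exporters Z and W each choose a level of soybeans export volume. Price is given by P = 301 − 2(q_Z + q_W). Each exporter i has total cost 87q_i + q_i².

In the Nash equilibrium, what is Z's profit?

Exporter Z's profit: π = q_Z(301 − 2(q_Z + q_W)) − 87q_Z − q_Z².
∂π/∂q_Z = 214 − 6q_Z − 2q_W = 0, so q_Z = 107/3 − (1/3)q_W.
Setting q_Z = q_W in the reaction function: q_Z = 107/3 − (1/3)q_Z, so q_Z = (107/3) / (4/3) = 26.75.
Price P = 301 − 2·53.5 = 194.
Z's profit: (194 − 87)·26.75 − (26.75)² = 2146.6875.

2146.6875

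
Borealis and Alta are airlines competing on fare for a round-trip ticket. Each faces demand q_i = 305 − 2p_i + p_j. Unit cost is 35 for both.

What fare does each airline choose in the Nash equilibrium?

Borealis's profit: π = (p_{Borealis} − 35)(305 − 2p_{Borealis} + p_{Alta}).
∂π/∂p_{Borealis} = 375 − 4p_{Borealis} + p_{Alta} = 0 ⇒ p_{Borealis} = 93.75 + 0.25p_{Alta}.
By symmetry p_{Alta} = p_{Borealis}; substituting into the reaction function, 0.75p_{Borealis} = 93.75 and p_{Borealis} = 125.

125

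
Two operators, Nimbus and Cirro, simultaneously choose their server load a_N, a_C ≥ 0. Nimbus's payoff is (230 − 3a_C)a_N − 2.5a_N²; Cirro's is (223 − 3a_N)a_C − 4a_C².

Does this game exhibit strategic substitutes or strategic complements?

Expanding Nimbus's payoff: 230a_N − 3a_Ca_N − 2.5a_N².
∂π/∂a_N = 230 − 3a_C − 5a_N = 0, so a_N = 46 − 0.6a_C.
The best-response slope da_N/da_C = −0.6 < 0: the reaction function is downward-sloping, so the choices are strategic substitutes.

strategic substitutes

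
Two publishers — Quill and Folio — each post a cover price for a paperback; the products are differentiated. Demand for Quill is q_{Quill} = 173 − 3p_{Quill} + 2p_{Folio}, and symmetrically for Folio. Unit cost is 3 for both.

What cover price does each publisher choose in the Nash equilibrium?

45.5

Quill's profit: π = (p_{Quill} − 3)(173 − 3p_{Quill} + 2p_{Folio}).
∂π/∂p_{Quill} = 182 − 6p_{Quill} + 2p_{Folio} = 0 ⇒ p_{Quill} = 91/3 + (1/3)p_{Folio}.
The game is symmetric, so in equilibrium p_{Folio} = p_{Quill}: the reaction function gives (2/3)p_{Quill} = 91/3, hence p_{Quill} = 45.5.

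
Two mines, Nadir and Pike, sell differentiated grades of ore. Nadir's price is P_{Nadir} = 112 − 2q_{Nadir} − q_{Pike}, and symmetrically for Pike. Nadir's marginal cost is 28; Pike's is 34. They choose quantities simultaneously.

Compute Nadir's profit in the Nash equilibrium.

Mine Nadir's profit: π = q_{Nadir}(112 − 2q_{Nadir} − q_{Pike}) − 28q_{Nadir}.
∂π/∂q_{Nadir} = 84 − 4q_{Nadir} − q_{Pike} = 0 ⇒ q_{Nadir} = 21 − 0.25q_{Pike}.
Similarly q_{Pike} = 19.5 − 0.25q_{Nadir}.
Substituting the second reaction function into the first: q_{Nadir} = 21 − 0.25(19.5 − 0.25q_{Nadir}), which gives 0.9375q_{Nadir} = 16.125 ⇒ q_{Nadir} = 17.2.
Then q_{Pike} = 19.5 − 0.25·17.2 = 15.2.
P_{Nadir} = 112 − 2·17.2 − 15.2 = 62.4.
Profit = (62.4 − 28)·17.2 = 591.68.

591.68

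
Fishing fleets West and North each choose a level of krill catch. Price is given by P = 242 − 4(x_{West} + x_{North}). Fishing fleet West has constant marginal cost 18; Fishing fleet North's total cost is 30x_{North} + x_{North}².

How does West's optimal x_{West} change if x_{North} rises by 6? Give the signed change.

-3

Fishing fleet West's profit: π = x_{West}(242 − 4(x_{West} + x_{North})) − 18x_{West}.
∂π/∂x_{West} = 224 − 8x_{West} − 4x_{North} = 0, so x_{West} = 28 − 0.5x_{North}.
The reaction-function slope is −0.5, so a 6-unit rise in x_{North} moves x_{West} by −0.5 × 6 = −3. West's best response falls — the actions are strategic substitutes.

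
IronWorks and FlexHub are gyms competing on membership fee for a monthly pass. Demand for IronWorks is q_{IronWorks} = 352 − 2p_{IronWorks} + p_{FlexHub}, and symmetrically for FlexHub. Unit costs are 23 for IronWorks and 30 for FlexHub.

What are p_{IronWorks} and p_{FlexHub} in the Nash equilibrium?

IronWorks's profit: π = (p_{IronWorks} − 23)(352 − 2p_{IronWorks} + p_{FlexHub}).
∂π/∂p_{IronWorks} = 398 − 4p_{IronWorks} + p_{FlexHub} = 0 ⇒ p_{IronWorks} = 99.5 + 0.25p_{FlexHub}.
Similarly p_{FlexHub} = 103 + 0.25p_{IronWorks}.
Solving the two reaction functions simultaneously: (1 − (0.25)(0.25))p_{IronWorks} = 99.5 + 0.25·103, so 0.9375p_{IronWorks} = 125.25 and p_{IronWorks} = 133.6.
Then p_{FlexHub} = 103 + 0.25·133.6 = 136.4.

133.6, 136.4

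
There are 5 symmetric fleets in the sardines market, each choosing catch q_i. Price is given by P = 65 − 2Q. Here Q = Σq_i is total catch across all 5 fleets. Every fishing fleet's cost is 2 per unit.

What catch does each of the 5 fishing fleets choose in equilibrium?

A representative fishing fleet's profit is π_i = q_i(65 − 2Q) − 2q_i, with Q = q_i + Σ_{j≠i} q_j.
First-order condition: 63 − 4q_i − 2Σ_{j≠i} q_j = 0.
With identical fishing fleets, set every q_j = q: then 63 − 4q − 8q = 0, i.e. q = 63/12 = 5.25.

5.25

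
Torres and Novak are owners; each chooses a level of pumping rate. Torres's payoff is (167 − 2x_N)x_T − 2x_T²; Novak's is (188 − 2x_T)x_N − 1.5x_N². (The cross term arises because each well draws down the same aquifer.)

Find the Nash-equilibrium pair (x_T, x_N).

Expanding Torres's payoff: 167x_T − 2x_Nx_T − 2x_T².
∂π/∂x_T = 167 − 2x_N − 4x_T = 0, so x_T = 41.75 − 0.5x_N.
Likewise for Novak: x_N = 188/3 − (2/3)x_T.
Solving the two reaction functions simultaneously: (1 − (−0.5)(−2/3))x_T = 41.75 − 0.5·(188/3), so (2/3)x_T = 125/12 and x_T = 15.625.
Then x_N = 188/3 − (2/3)·15.625 = 52.25.

15.625, 52.25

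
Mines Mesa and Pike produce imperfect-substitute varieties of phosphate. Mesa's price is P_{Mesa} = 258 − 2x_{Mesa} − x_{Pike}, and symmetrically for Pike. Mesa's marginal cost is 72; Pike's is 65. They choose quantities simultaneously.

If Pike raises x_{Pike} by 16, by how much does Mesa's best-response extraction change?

Mine Mesa's profit: π = x_{Mesa}(258 − 2x_{Mesa} − x_{Pike}) − 72x_{Mesa}.
∂π/∂x_{Mesa} = 186 − 4x_{Mesa} − x_{Pike} = 0 ⇒ x_{Mesa} = 46.5 − 0.25x_{Pike}.
The reaction-function slope is −0.25, so a 16-unit rise in x_{Pike} moves x_{Mesa} by −0.25 × 16 = −4. Mesa's best response falls — the actions are strategic substitutes.

-4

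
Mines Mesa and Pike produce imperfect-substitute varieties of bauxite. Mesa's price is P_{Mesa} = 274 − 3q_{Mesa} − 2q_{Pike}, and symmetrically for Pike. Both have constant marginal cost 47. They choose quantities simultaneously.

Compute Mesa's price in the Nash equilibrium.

132.125

Mine Mesa's profit: π = q_{Mesa}(274 − 3q_{Mesa} − 2q_{Pike}) − 47q_{Mesa}.
∂π/∂q_{Mesa} = 227 − 6q_{Mesa} − 2q_{Pike} = 0 ⇒ q_{Mesa} = 227/6 − (1/3)q_{Pike}.
The game is symmetric, so in equilibrium q_{Pike} = q_{Mesa}: the reaction function gives (4/3)q_{Mesa} = 227/6, hence q_{Mesa} = 28.375.
P_{Mesa} = 274 − 3·28.375 − 2·28.375 = 132.125.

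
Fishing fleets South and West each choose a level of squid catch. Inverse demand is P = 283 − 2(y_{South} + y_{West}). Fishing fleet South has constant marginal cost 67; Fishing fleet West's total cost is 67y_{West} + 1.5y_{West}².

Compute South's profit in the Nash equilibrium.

Fishing fleet South's profit: π = y_{South}(283 − 2(y_{South} + y_{West})) − 67y_{South}.
∂π/∂y_{South} = 216 − 4y_{South} − 2y_{West} = 0, so y_{South} = 54 − 0.5y_{West}.
For West: ∂π/∂y_{West} = 216 − 7y_{West} − 2y_{South} = 0 ⇒ y_{West} = 216/7 − (2/7)y_{South}.
Plugging y_{West} into South's best response: y_{South} = 54 − 0.5(216/7 − (2/7)y_{South}) ⇒ (6/7)y_{South} = 270/7, so y_{South} = 45.
Then y_{West} = 216/7 − (2/7)·45 = 18.
Price P = 283 − 2·63 = 157.
South's profit: (157 − 67)·45 = 4050.

4050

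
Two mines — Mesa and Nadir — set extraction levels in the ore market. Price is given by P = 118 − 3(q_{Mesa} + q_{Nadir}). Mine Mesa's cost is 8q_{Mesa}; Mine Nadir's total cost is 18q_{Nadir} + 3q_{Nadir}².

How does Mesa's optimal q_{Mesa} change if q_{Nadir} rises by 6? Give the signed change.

-3

Mine Mesa's profit: π = q_{Mesa}(118 − 3(q_{Mesa} + q_{Nadir})) − 8q_{Mesa}.
∂π/∂q_{Mesa} = 110 − 6q_{Mesa} − 3q_{Nadir} = 0, so q_{Mesa} = 55/3 − 0.5q_{Nadir}.
The reaction-function slope is −0.5, so a 6-unit rise in q_{Nadir} moves q_{Mesa} by −0.5 × 6 = −3. Mesa's best response falls — the actions are strategic substitutes.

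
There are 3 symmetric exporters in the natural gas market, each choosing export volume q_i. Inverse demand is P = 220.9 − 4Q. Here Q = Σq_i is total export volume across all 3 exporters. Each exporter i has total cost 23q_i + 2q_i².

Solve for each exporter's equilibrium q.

9.895

A representative exporter's profit is π_i = q_i(220.9 − 4Q) − 23q_i − 2q_i², with Q = q_i + Σ_{j≠i} q_j.
First-order condition: 197.9 − 12q_i − 4Σ_{j≠i} q_j = 0.
In a symmetric equilibrium every exporter chooses the same q, so Σ_{j≠i} q_j = 2q. The condition becomes 197.9 − 20q = 0, giving q = 197.9/20 = 9.895.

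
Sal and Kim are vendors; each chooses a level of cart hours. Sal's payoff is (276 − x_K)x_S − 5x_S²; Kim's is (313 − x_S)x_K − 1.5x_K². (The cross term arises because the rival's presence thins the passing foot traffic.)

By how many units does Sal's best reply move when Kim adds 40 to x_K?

Expanding Sal's payoff: 276x_S − x_Kx_S − 5x_S².
∂π/∂x_S = 276 − x_K − 10x_S = 0, so x_S = 27.6 − 0.1x_K.
The reaction-function slope is −0.1, so a 40-unit rise in x_K moves x_S by −0.1 × 40 = −4. Sal's best response falls — the actions are strategic substitutes.

-4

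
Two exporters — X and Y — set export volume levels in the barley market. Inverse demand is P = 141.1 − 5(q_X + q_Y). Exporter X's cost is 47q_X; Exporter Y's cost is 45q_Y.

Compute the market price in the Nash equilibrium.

Exporter X's profit: π = q_X(141.1 − 5(q_X + q_Y)) − 47q_X.
∂π/∂q_X = 94.1 − 10q_X − 5q_Y = 0, so q_X = 9.41 − 0.5q_Y.
By the same steps for Y: q_Y = 9.61 − 0.5q_X.
Substituting the second reaction function into the first: q_X = 9.41 − 0.5(9.61 − 0.5q_X), which gives 0.75q_X = 4.605 ⇒ q_X = 6.14.
Then q_Y = 9.61 − 0.5·6.14 = 6.54.
Equilibrium price: P = 141.1 − 5·12.68 = 77.7.

77.7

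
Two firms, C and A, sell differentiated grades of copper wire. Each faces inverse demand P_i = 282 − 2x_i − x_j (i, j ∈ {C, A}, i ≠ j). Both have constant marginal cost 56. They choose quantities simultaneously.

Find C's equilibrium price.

146.4

Firm C's profit: π = x_C(282 − 2x_C − x_A) − 56x_C.
∂π/∂x_C = 226 − 4x_C − x_A = 0 ⇒ x_C = 56.5 − 0.25x_A.
The game is symmetric, so in equilibrium x_A = x_C: the reaction function gives 1.25x_C = 56.5, hence x_C = 45.2.
P_C = 282 − 2·45.2 − 45.2 = 146.4.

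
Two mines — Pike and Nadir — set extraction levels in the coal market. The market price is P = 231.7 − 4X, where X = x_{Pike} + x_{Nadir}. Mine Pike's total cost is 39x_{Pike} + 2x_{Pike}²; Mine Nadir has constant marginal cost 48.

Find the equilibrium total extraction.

28.005

Mine Pike's profit: π = x_{Pike}(231.7 − 4(x_{Pike} + x_{Nadir})) − 39x_{Pike} − 2x_{Pike}².
∂π/∂x_{Pike} = 192.7 − 12x_{Pike} − 4x_{Nadir} = 0, so x_{Pike} = 1927/120 − (1/3)x_{Nadir}.
For Nadir: ∂π/∂x_{Nadir} = 183.7 − 8x_{Nadir} − 4x_{Pike} = 0 ⇒ x_{Nadir} = 22.9625 − 0.5x_{Pike}.
Plugging x_{Nadir} into Pike's best response: x_{Pike} = 1927/120 − (1/3)(22.9625 − 0.5x_{Pike}) ⇒ (5/6)x_{Pike} = 2017/240, so x_{Pike} = 10.085.
Then x_{Nadir} = 22.9625 − 0.5·10.085 = 17.92.
Total extraction: 10.085 + 17.92 = 28.005.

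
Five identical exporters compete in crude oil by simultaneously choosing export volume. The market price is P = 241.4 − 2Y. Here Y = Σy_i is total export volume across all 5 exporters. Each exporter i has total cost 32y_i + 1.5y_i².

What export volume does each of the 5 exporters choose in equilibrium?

A representative exporter's profit is π_i = y_i(241.4 − 2Y) − 32y_i − 1.5y_i², with Y = y_i + Σ_{j≠i} y_j.
First-order condition: 209.4 − 7y_i − 2Σ_{j≠i} y_j = 0.
In a symmetric equilibrium every exporter chooses the same y, so Σ_{j≠i} y_j = 4y. The condition becomes 209.4 − 15y = 0, giving y = 209.4/15 = 13.96.

13.96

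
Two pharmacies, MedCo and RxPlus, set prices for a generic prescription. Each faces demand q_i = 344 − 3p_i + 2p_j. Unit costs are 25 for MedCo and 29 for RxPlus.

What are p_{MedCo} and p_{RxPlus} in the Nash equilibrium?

105.5, 107

MedCo's profit: π = (p_{MedCo} − 25)(344 − 3p_{MedCo} + 2p_{RxPlus}).
∂π/∂p_{MedCo} = 419 − 6p_{MedCo} + 2p_{RxPlus} = 0 ⇒ p_{MedCo} = 419/6 + (1/3)p_{RxPlus}.
Similarly p_{RxPlus} = 431/6 + (1/3)p_{MedCo}.
Plugging p_{RxPlus} into MedCo's best response: p_{MedCo} = 419/6 + (1/3)(431/6 + (1/3)p_{MedCo}) ⇒ (8/9)p_{MedCo} = 844/9, so p_{MedCo} = 105.5.
Then p_{RxPlus} = 431/6 + (1/3)·105.5 = 107.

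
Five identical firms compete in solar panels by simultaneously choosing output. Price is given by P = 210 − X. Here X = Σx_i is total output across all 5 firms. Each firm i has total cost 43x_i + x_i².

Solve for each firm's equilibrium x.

A representative firm's profit is π_i = x_i(210 − X) − 43x_i − x_i², with X = x_i + Σ_{j≠i} x_j.
First-order condition: 167 − 4x_i − Σ_{j≠i} x_j = 0.
With identical firms, set every x_j = x: then 167 − 4x − 4x = 0, i.e. x = 167/8 = 20.875.

20.875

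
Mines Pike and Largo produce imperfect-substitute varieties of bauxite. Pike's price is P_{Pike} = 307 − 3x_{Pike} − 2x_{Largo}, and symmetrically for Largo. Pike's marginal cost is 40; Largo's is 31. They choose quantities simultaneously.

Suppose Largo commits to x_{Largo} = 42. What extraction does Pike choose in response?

Mine Pike's profit: π = x_{Pike}(307 − 3x_{Pike} − 2x_{Largo}) − 40x_{Pike}.
∂π/∂x_{Pike} = 267 − 6x_{Pike} − 2x_{Largo} = 0 ⇒ x_{Pike} = 44.5 − (1/3)x_{Largo}.
At x_{Largo} = 42: x_{Pike} = 44.5 − (1/3)·42 = 30.5.

30.5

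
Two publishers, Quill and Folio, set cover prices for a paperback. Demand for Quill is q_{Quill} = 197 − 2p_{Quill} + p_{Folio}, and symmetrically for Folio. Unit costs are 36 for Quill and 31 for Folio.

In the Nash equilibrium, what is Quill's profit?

Quill's profit: π = (p_{Quill} − 36)(197 − 2p_{Quill} + p_{Folio}).
∂π/∂p_{Quill} = 269 − 4p_{Quill} + p_{Folio} = 0 ⇒ p_{Quill} = 67.25 + 0.25p_{Folio}.
Similarly p_{Folio} = 64.75 + 0.25p_{Quill}.
Plugging p_{Folio} into Quill's best response: p_{Quill} = 67.25 + 0.25(64.75 + 0.25p_{Quill}) ⇒ 0.9375p_{Quill} = 83.4375, so p_{Quill} = 89.
Then p_{Folio} = 64.75 + 0.25·89 = 87.
q_{Quill} = 197 − 2·89 + 87 = 106.
Profit = (89 − 36)·106 = 5618.

5618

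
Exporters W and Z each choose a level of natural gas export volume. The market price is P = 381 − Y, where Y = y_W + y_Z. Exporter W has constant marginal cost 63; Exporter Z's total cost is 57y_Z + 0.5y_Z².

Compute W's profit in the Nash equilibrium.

15876

Exporter W's profit: π = y_W(381 − (y_W + y_Z)) − 63y_W.
∂π/∂y_W = 318 − 2y_W − y_Z = 0, so y_W = 159 − 0.5y_Z.
For Z: ∂π/∂y_Z = 324 − 3y_Z − y_W = 0 ⇒ y_Z = 108 − (1/3)y_W.
Plugging y_Z into W's best response: y_W = 159 − 0.5(108 − (1/3)y_W) ⇒ (5/6)y_W = 105, so y_W = 126.
Then y_Z = 108 − (1/3)·126 = 66.
Price P = 381 − 192 = 189.
W's profit: (189 − 63)·126 = 15876.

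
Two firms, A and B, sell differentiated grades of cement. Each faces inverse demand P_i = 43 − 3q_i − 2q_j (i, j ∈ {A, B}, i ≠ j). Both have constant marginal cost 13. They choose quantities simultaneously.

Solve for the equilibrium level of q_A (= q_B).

3.75

Firm A's profit: π = q_A(43 − 3q_A − 2q_B) − 13q_A.
∂π/∂q_A = 30 − 6q_A − 2q_B = 0 ⇒ q_A = 5 − (1/3)q_B.
Setting q_A = q_B in the reaction function: q_A = 5 − (1/3)q_A, so q_A = 5 / (4/3) = 3.75.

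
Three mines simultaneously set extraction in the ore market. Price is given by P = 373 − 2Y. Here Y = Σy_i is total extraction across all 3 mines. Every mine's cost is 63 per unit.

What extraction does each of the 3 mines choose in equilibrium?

38.75

A representative mine's profit is π_i = y_i(373 − 2Y) − 63y_i, with Y = y_i + Σ_{j≠i} y_j.
First-order condition: 310 − 4y_i − 2Σ_{j≠i} y_j = 0.
With identical mines, set every y_j = y: then 310 − 4y − 4y = 0, i.e. y = 310/8 = 38.75.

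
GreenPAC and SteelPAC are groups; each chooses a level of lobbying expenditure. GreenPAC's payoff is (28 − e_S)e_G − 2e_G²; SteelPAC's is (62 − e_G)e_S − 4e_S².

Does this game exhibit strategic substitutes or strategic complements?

Expanding GreenPAC's payoff: 28e_G − e_Se_G − 2e_G².
∂π/∂e_G = 28 − e_S − 4e_G = 0, so e_G = 7 − 0.25e_S.
The best-response slope de_G/de_S = −0.25 < 0: the reaction function is downward-sloping, so the choices are strategic substitutes.

strategic substitutes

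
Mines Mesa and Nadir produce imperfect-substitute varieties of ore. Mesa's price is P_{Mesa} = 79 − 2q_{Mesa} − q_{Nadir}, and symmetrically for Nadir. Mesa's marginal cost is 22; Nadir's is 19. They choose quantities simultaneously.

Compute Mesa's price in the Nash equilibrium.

44.4

Mine Mesa's profit: π = q_{Mesa}(79 − 2q_{Mesa} − q_{Nadir}) − 22q_{Mesa}.
∂π/∂q_{Mesa} = 57 − 4q_{Mesa} − q_{Nadir} = 0 ⇒ q_{Mesa} = 14.25 − 0.25q_{Nadir}.
Similarly q_{Nadir} = 15 − 0.25q_{Mesa}.
Plugging q_{Nadir} into Mesa's best response: q_{Mesa} = 14.25 − 0.25(15 − 0.25q_{Mesa}) ⇒ 0.9375q_{Mesa} = 10.5, so q_{Mesa} = 11.2.
Then q_{Nadir} = 15 − 0.25·11.2 = 12.2.
P_{Mesa} = 79 − 2·11.2 − 12.2 = 44.4.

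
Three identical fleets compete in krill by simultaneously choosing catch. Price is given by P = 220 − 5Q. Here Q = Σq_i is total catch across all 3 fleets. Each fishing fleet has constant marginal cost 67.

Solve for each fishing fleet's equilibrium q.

A representative fishing fleet's profit is π_i = q_i(220 − 5Q) − 67q_i, with Q = q_i + Σ_{j≠i} q_j.
First-order condition: 153 − 10q_i − 5Σ_{j≠i} q_j = 0.
With identical fishing fleets, set every q_j = q: then 153 − 10q − 10q = 0, i.e. q = 153/20 = 7.65.

7.65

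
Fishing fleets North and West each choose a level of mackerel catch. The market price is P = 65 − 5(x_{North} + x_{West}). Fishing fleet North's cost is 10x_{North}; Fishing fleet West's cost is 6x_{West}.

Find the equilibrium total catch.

7.6

Fishing fleet North's profit: π = x_{North}(65 − 5(x_{North} + x_{West})) − 10x_{North}.
∂π/∂x_{North} = 55 − 10x_{North} − 5x_{West} = 0, so x_{North} = 5.5 − 0.5x_{West}.
By the same steps for West: x_{West} = 5.9 − 0.5x_{North}.
Plugging x_{West} into North's best response: x_{North} = 5.5 − 0.5(5.9 − 0.5x_{North}) ⇒ 0.75x_{North} = 2.55, so x_{North} = 3.4.
Then x_{West} = 5.9 − 0.5·3.4 = 4.2.
Total catch: 3.4 + 4.2 = 7.6.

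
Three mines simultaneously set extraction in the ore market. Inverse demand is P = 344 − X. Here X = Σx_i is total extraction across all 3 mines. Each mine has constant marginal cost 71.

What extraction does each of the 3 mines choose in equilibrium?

A representative mine's profit is π_i = x_i(344 − X) − 71x_i, with X = x_i + Σ_{j≠i} x_j.
First-order condition: 273 − 2x_i − Σ_{j≠i} x_j = 0.
In a symmetric equilibrium every mine chooses the same x, so Σ_{j≠i} x_j = 2x. The condition becomes 273 − 4x = 0, giving x = 273/4 = 68.25.

68.25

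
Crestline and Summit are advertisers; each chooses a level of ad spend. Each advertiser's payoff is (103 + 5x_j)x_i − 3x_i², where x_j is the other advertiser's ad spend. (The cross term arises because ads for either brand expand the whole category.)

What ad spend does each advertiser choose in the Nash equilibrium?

103

Crestline's payoff is (103 + 5x_S)x_C − 3x_C².
∂π/∂x_C = 103 + 5x_S − 6x_C = 0, so x_C = 103/6 + (5/6)x_S.
By symmetry x_S = x_C; substituting into the reaction function, (1/6)x_C = 103/6 and x_C = 103.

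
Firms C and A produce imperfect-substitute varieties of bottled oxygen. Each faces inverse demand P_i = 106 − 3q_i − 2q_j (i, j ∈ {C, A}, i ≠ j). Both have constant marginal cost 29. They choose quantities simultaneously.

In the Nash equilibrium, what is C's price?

Firm C's profit: π = q_C(106 − 3q_C − 2q_A) − 29q_C.
∂π/∂q_C = 77 − 6q_C − 2q_A = 0 ⇒ q_C = 77/6 − (1/3)q_A.
Setting q_C = q_A in the reaction function: q_C = 77/6 − (1/3)q_C, so q_C = (77/6) / (4/3) = 9.625.
P_C = 106 − 3·9.625 − 2·9.625 = 57.875.

57.875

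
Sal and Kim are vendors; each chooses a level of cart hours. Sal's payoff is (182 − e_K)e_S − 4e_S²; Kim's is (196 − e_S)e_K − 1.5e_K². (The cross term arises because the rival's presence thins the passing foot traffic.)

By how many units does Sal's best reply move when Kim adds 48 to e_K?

-6

Expanding Sal's payoff: 182e_S − e_Ke_S − 4e_S².
∂π/∂e_S = 182 − e_K − 8e_S = 0, so e_S = 22.75 − 0.125e_K.
The reaction-function slope is −0.125, so a 48-unit rise in e_K moves e_S by −0.125 × 48 = −6. Sal's best response falls — the actions are strategic substitutes.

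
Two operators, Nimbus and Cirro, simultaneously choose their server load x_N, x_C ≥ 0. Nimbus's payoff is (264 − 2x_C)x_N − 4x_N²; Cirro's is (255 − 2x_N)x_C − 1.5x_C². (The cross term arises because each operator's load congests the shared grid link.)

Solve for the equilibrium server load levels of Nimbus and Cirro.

Expanding Nimbus's payoff: 264x_N − 2x_Cx_N − 4x_N².
∂π/∂x_N = 264 − 2x_C − 8x_N = 0, so x_N = 33 − 0.25x_C.
Likewise for Cirro: x_C = 85 − (2/3)x_N.
Substituting the second reaction function into the first: x_N = 33 − 0.25(85 − (2/3)x_N), which gives (5/6)x_N = 11.75 ⇒ x_N = 14.1.
Then x_C = 85 − (2/3)·14.1 = 75.6.

14.1, 75.6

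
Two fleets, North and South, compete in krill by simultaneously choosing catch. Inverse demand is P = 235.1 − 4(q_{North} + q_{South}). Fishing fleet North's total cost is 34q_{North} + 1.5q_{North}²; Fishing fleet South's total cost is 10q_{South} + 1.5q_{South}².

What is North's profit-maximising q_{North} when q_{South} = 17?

Fishing fleet North's profit: π = q_{North}(235.1 − 4(q_{North} + q_{South})) − 34q_{North} − 1.5q_{North}².
∂π/∂q_{North} = 201.1 − 11q_{North} − 4q_{South} = 0, so q_{North} = 2011/110 − (4/11)q_{South}.
At q_{South} = 17: q_{North} = 2011/110 − (4/11)·17 = 12.1.

12.1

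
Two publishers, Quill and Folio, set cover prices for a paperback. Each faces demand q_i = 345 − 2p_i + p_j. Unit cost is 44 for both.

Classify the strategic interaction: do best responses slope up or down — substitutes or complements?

Quill's profit: π = (p_{Quill} − 44)(345 − 2p_{Quill} + p_{Folio}).
∂π/∂p_{Quill} = 433 − 4p_{Quill} + p_{Folio} = 0 ⇒ p_{Quill} = 108.25 + 0.25p_{Folio}.
The best-response slope dp_{Quill}/dp_{Folio} = 0.25 > 0: the reaction function is upward-sloping, so the choices are strategic complements.

strategic complements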